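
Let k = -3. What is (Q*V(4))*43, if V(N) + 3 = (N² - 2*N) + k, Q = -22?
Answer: -1892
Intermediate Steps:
V(N) = -6 + N² - 2*N (V(N) = -3 + ((N² - 2*N) - 3) = -3 + (-3 + N² - 2*N) = -6 + N² - 2*N)
(Q*V(4))*43 = -22*(-6 + 4² - 2*4)*43 = -22*(-6 + 16 - 8)*43 = -22*2*43 = -44*43 = -1892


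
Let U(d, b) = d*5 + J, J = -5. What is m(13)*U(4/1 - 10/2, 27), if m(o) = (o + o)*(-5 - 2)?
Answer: 1820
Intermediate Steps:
U(d, b) = -5 + 5*d (U(d, b) = d*5 - 5 = 5*d - 5 = -5 + 5*d)
m(o) = -14*o (m(o) = (2*o)*(-7) = -14*o)
m(13)*U(4/1 - 10/2, 27) = (-14*13)*(-5 + 5*(4/1 - 10/2)) = -182*(-5 + 5*(4*1 - 10*1/2)) = -182*(-5 + 5*(4 - 5)) = -182*(-5 + 5*(-1)) = -182*(-5 - 5) = -182*(-10) = 1820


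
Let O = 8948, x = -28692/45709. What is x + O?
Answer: 408975440/45709 ≈ 8947.4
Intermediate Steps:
x = -28692/45709 (x = -28692*1/45709 = -28692/45709 ≈ -0.62771)
x + O = -28692/45709 + 8948 = 408975440/45709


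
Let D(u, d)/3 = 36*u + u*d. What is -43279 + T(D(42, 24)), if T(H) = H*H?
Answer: 57110321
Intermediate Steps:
D(u, d) = 108*u + 3*d*u (D(u, d) = 3*(36*u + u*d) = 3*(36*u + d*u) = 108*u + 3*d*u)
T(H) = H²
-43279 + T(D(42, 24)) = -43279 + (3*42*(36 + 24))² = -43279 + (3*42*60)² = -43279 + 7560² = -43279 + 57153600 = 57110321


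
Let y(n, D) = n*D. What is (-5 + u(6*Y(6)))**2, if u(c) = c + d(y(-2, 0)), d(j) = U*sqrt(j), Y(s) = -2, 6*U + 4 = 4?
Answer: 289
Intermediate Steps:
U = 0 (U = -2/3 + (1/6)*4 = -2/3 + 2/3 = 0)
y(n, D) = D*n
d(j) = 0 (d(j) = 0*sqrt(j) = 0)
u(c) = c (u(c) = c + 0 = c)
(-5 + u(6*Y(6)))**2 = (-5 + 6*(-2))**2 = (-5 - 12)**2 = (-17)**2 = 289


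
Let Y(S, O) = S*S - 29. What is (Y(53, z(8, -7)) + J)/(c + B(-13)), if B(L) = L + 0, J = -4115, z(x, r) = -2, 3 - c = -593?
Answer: -1335/583 ≈ -2.2899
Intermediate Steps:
c = 596 (c = 3 - 1*(-593) = 3 + 593 = 596)
Y(S, O) = -29 + S**2 (Y(S, O) = S**2 - 29 = -29 + S**2)
B(L) = L
(Y(53, z(8, -7)) + J)/(c + B(-13)) = ((-29 + 53**2) - 4115)/(596 - 13) = ((-29 + 2809) - 4115)/583 = (2780 - 4115)*(1/583) = -1335*1/583 = -1335/583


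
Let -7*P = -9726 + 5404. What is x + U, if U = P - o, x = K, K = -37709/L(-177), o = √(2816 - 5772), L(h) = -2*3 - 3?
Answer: 302861/63 - 2*I*√739 ≈ 4807.3 - 54.369*I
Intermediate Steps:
L(h) = -9 (L(h) = -6 - 3 = -9)
o = 2*I*√739 (o = √(-2956) = 2*I*√739 ≈ 54.369*I)
K = 37709/9 (K = -37709/(-9) = -37709*(-⅑) = 37709/9 ≈ 4189.9)
P = 4322/7 (P = -(-9726 + 5404)/7 = -⅐*(-4322) = 4322/7 ≈ 617.43)
x = 37709/9 ≈ 4189.9
U = 4322/7 - 2*I*√739 ≈ 617.43 - 54.369*I
x + U = 37709/9 + (4322/7 - 2*I*√739) = 302861/63 - 2*I*√739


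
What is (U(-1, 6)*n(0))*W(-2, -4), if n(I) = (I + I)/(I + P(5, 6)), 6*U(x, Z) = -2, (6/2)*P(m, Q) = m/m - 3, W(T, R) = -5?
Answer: 0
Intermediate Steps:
P(m, Q) = -2/3 (P(m, Q) = (m/m - 3)/3 = (1 - 3)/3 = (1/3)*(-2) = -2/3)
U(x, Z) = -1/3 (U(x, Z) = (1/6)*(-2) = -1/3)
n(I) = 2*I/(-2/3 + I) (n(I) = (I + I)/(I - 2/3) = (2*I)/(-2/3 + I) = 2*I/(-2/3 + I))
(U(-1, 6)*n(0))*W(-2, -4) = -2*0/(-2 + 3*0)*(-5) = -2*0/(-2 + 0)*(-5) = -2*0/(-2)*(-5) = -2*0*(-1)/2*(-5) = -1/3*0*(-5) = 0*(-5) = 0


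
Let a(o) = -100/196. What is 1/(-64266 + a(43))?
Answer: -49/3149059 ≈ -1.5560e-5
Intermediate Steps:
a(o) = -25/49 (a(o) = -100*1/196 = -25/49)
1/(-64266 + a(43)) = 1/(-64266 - 25/49) = 1/(-3149059/49) = -49/3149059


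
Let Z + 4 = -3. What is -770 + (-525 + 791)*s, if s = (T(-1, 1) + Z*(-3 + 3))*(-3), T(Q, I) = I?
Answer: -1568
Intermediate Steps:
Z = -7 (Z = -4 - 3 = -7)
s = -3 (s = (1 - 7*(-3 + 3))*(-3) = (1 - 7*0)*(-3) = (1 + 0)*(-3) = 1*(-3) = -3)
-770 + (-525 + 791)*s = -770 + (-525 + 791)*(-3) = -770 + 266*(-3) = -770 - 798 = -1568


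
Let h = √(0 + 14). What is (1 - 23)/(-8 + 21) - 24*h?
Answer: -22/13 - 24*√14 ≈ -91.492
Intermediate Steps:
h = √14 ≈ 3.7417
(1 - 23)/(-8 + 21) - 24*h = (1 - 23)/(-8 + 21) - 24*√14 = -22/13 - 24*√14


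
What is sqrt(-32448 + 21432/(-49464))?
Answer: I*sqrt(15314654609)/687 ≈ 180.13*I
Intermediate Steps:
sqrt(-32448 + 21432/(-49464)) = sqrt(-32448 + 21432*(-1/49464)) = sqrt(-32448 - 893/2061) = sqrt(-66876221/2061) = I*sqrt(15314654609)/687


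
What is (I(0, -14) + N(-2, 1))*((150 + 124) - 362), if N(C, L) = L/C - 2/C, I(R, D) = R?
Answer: -44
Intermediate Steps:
N(C, L) = -2/C + L/C
(I(0, -14) + N(-2, 1))*((150 + 124) - 362) = (0 + (-2 + 1)/(-2))*((150 + 124) - 362) = (0 - ½*(-1))*(274 - 362) = (0 + ½)*(-88) = (½)*(-88) = -44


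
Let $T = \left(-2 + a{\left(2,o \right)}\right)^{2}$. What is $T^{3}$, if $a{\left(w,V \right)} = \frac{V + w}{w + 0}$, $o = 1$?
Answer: $\frac{1}{64} \approx 0.015625$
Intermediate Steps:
$a{\left(w,V \right)} = \frac{V + w}{w}$
$T = \frac{1}{4}$ ($T = \left(-2 + \frac{1 + 2}{2}\right)^{2} = \left(-2 + \frac{1}{2} \cdot 3\right)^{2} = \left(-2 + \frac{3}{2}\right)^{2} = \left(- \frac{1}{2}\right)^{2} = \frac{1}{4} \approx 0.25$)
$T^{3} = \left(\frac{1}{4}\right)^{3} = \frac{1}{64}$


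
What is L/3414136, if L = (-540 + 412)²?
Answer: 2048/426767 ≈ 0.0047989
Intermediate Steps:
L = 16384 (L = (-128)² = 16384)
L/3414136 = 16384/3414136 = 16384*(1/3414136) = 2048/426767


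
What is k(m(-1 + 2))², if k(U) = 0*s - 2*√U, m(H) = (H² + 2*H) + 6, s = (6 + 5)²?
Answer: 36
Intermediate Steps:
s = 121 (s = 11² = 121)
m(H) = 6 + H² + 2*H
k(U) = -2*√U (k(U) = 0*121 - 2*√U = 0 - 2*√U = -2*√U)
k(m(-1 + 2))² = (-2*√(6 + (-1 + 2)² + 2*(-1 + 2)))² = (-2*√(6 + 1² + 2*1))² = (-2*√(6 + 1 + 2))² = (-2*√9)² = (-2*3)² = (-6)² = 36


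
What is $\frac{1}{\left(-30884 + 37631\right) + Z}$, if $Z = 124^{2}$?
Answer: $\frac{1}{22123} \approx 4.5202 \cdot 10^{-5}$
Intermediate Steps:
$Z = 15376$
$\frac{1}{\left(-30884 + 37631\right) + Z} = \frac{1}{\left(-30884 + 37631\right) + 15376} = \frac{1}{6747 + 15376} = \frac{1}{22123}$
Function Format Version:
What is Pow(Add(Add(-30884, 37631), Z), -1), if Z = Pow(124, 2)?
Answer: Rational(1, 22123) ≈ 4.5202e-5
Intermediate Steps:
Z = 15376
Pow(Add(Add(-30884, 37631), Z), -1) = Pow(Add(Add(-30884, 37631), 15376), -1) = Pow(Add(6747, 15376), -1) = Pow(22123, -1) = Rational(1, 22123)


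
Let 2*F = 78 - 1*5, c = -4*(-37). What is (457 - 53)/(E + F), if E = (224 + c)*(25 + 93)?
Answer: 808/87865 ≈ 0.0091959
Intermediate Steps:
c = 148
E = 43896 (E = (224 + 148)*(25 + 93) = 372*118 = 43896)
F = 73/2 (F = (78 - 1*5)/2 = (78 - 5)/2 = (1/2)*73 = 73/2 ≈ 36.500)
(457 - 53)/(E + F) = (457 - 53)/(43896 + 73/2) = 404/(87865/2) = 404*(2/87865) = 808/87865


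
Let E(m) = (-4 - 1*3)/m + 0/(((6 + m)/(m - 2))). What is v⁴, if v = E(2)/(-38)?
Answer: 2401/33362176 ≈ 7.1968e-5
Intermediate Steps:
E(m) = -7/m (E(m) = (-4 - 3)/m + 0/(((6 + m)/(-2 + m))) = -7/m + 0/(((6 + m)/(-2 + m))) = -7/m + 0*((-2 + m)/(6 + m)) = -7/m + 0 = -7/m)
v = 7/76 (v = -7/2/(-38) = -7*½*(-1/38) = -7/2*(-1/38) = 7/76 ≈ 0.092105)
v⁴ = (7/76)⁴ = 2401/33362176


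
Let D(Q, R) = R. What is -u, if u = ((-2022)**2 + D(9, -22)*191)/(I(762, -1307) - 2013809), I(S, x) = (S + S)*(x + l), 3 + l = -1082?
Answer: 4084282/5659217 ≈ 0.72170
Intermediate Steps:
l = -1085 (l = -3 - 1082 = -1085)
I(S, x) = 2*S*(-1085 + x) (I(S, x) = (S + S)*(x - 1085) = (2*S)*(-1085 + x) = 2*S*(-1085 + x))
u = -4084282/5659217 (u = ((-2022)**2 - 22*191)/(2*762*(-1085 - 1307) - 2013809) = (4088484 - 4202)/(2*762*(-2392) - 2013809) = 4084282/(-3645408 - 2013809) = 4084282/(-5659217) = 4084282*(-1/5659217) = -4084282/5659217 ≈ -0.72170)
-u = -1*(-4084282/5659217) = 4084282/5659217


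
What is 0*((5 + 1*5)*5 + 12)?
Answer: 0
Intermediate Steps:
0*((5 + 1*5)*5 + 12) = 0*((5 + 5)*5 + 12) = 0*(10*5 + 12) = 0*(50 + 12) = 0*62 = 0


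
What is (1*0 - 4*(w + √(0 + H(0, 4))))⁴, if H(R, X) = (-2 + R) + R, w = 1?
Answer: 256*(1 + I*√2)⁴ ≈ -1792.0 - 1448.2*I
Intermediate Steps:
H(R, X) = -2 + 2*R
(1*0 - 4*(w + √(0 + H(0, 4))))⁴ = (1*0 - 4*(1 + √(0 + (-2 + 2*0))))⁴ = (0 - 4*(1 + √(0 + (-2 + 0))))⁴ = (0 - 4*(1 + √(0 - 2)))⁴ = (0 - 4*(1 + √(-2)))⁴ = (0 - 4*(1 + I*√2))⁴ = (0 + (-4 - 4*I*√2))⁴ = (-4 - 4*I*√2)⁴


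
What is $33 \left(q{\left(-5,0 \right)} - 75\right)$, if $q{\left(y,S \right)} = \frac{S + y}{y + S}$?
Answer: $-2442$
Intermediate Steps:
$q{\left(y,S \right)} = 1$ ($q{\left(y,S \right)} = \frac{S + y}{S + y} = 1$)
$33 \left(q{\left(-5,0 \right)} - 75\right) = 33 \left(1 - 75\right) = 33 \left(-74\right) = -2442$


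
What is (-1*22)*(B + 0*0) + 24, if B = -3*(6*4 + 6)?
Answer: 2004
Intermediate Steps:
B = -90 (B = -3*(24 + 6) = -3*30 = -90)
(-1*22)*(B + 0*0) + 24 = (-1*22)*(-90 + 0*0) + 24 = -22*(-90 + 0) + 24 = -22*(-90) + 24 = 1980 + 24 = 2004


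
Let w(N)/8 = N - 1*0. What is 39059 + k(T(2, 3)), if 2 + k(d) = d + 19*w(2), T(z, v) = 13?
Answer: 39374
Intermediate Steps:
w(N) = 8*N (w(N) = 8*(N - 1*0) = 8*(N + 0) = 8*N)
k(d) = 302 + d (k(d) = -2 + (d + 19*(8*2)) = -2 + (d + 19*16) = -2 + (d + 304) = -2 + (304 + d) = 302 + d)
39059 + k(T(2, 3)) = 39059 + (302 + 13) = 39059 + 315 = 39374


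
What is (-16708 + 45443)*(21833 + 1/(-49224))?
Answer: 4411674661055/7032 ≈ 6.2737e+8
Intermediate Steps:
(-16708 + 45443)*(21833 + 1/(-49224)) = 28735*(21833 - 1/49224) = 28735*(1074707591/49224) = 4411674661055/7032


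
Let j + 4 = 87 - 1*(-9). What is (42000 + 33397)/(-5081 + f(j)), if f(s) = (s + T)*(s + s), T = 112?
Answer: 75397/32455 ≈ 2.3231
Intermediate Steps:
j = 92 (j = -4 + (87 - 1*(-9)) = -4 + (87 + 9) = -4 + 96 = 92)
f(s) = 2*s*(112 + s) (f(s) = (s + 112)*(s + s) = (112 + s)*(2*s) = 2*s*(112 + s))
(42000 + 33397)/(-5081 + f(j)) = (42000 + 33397)/(-5081 + 2*92*(112 + 92)) = 75397/(-5081 + 2*92*204) = 75397/(-5081 + 37536) = 75397/32455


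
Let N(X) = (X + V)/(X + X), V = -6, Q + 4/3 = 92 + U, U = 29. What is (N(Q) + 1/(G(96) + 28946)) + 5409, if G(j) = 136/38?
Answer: 534091197942/98732539 ≈ 5409.5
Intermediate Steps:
G(j) = 68/19 (G(j) = 136*(1/38) = 68/19)
Q = 359/3 (Q = -4/3 + (92 + 29) = -4/3 + 121 = 359/3 ≈ 119.67)
N(X) = (-6 + X)/(2*X) (N(X) = (X - 6)/(X + X) = (-6 + X)/((2*X)) = (-6 + X)*(1/(2*X)) = (-6 + X)/(2*X))
(N(Q) + 1/(G(96) + 28946)) + 5409 = ((-6 + 359/3)/(2*(359/3)) + 1/(68/19 + 28946)) + 5409 = ((½)*(3/359)*(341/3) + 1/(550042/19)) + 5409 = (341/718 + 19/550042) + 5409 = 46894491/98732539 + 5409 = 534091197942/98732539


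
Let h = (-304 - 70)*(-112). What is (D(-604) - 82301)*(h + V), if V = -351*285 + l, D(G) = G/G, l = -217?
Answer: 4803357200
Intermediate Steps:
h = 41888 (h = -374*(-112) = 41888)
D(G) = 1
V = -100252 (V = -351*285 - 217 = -100035 - 217 = -100252)
(D(-604) - 82301)*(h + V) = (1 - 82301)*(41888 - 100252) = -82300*(-58364) = 4803357200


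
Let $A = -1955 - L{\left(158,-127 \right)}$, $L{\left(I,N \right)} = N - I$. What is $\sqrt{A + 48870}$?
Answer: $20 \sqrt{118} \approx 217.26$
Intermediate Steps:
$A = -1670$ ($A = -1955 - \left(-127 - 158\right) = -1955 - -285 = -1955 + 285 = -1670$)
$\sqrt{A + 48870} = \sqrt{-1670 + 48870} = \sqrt{47200} = 20 \sqrt{118}$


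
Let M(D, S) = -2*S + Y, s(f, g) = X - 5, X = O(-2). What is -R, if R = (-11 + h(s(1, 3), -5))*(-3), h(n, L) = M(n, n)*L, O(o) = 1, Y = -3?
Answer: -108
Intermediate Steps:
X = 1
s(f, g) = -4 (s(f, g) = 1 - 5 = -4)
M(D, S) = -3 - 2*S (M(D, S) = -2*S - 3 = -3 - 2*S)
h(n, L) = L*(-3 - 2*n) (h(n, L) = (-3 - 2*n)*L = L*(-3 - 2*n))
R = 108 (R = (-11 - 1*(-5)*(3 + 2*(-4)))*(-3) = (-11 - 1*(-5)*(3 - 8))*(-3) = (-11 - 1*(-5)*(-5))*(-3) = (-11 - 25)*(-3) = -36*(-3) = 108)
-R = -1*108 = -108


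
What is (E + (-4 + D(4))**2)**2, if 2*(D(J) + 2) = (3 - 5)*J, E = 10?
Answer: 12100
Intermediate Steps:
D(J) = -2 - J (D(J) = -2 + ((3 - 5)*J)/2 = -2 + (-2*J)/2 = -2 - J)
(E + (-4 + D(4))**2)**2 = (10 + (-4 + (-2 - 1*4))**2)**2 = (10 + (-4 + (-2 - 4))**2)**2 = (10 + (-4 - 6)**2)**2 = (10 + (-10)**2)**2 = (10 + 100)**2 = 110**2 = 12100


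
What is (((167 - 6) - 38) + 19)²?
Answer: 20164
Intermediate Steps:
(((167 - 6) - 38) + 19)² = ((161 - 38) + 19)² = (123 + 19)² = 142² = 20164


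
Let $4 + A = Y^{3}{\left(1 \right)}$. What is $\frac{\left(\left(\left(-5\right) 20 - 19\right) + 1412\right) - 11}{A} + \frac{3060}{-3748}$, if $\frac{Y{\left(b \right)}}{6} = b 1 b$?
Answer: $\frac{519527}{99322} \approx 5.2307$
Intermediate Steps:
$Y{\left(b \right)} = 6 b^{2}$ ($Y{\left(b \right)} = 6 b 1 b = 6 b b = 6 b^{2}$)
$A = 212$ ($A = -4 + \left(6 \cdot 1^{2}\right)^{3} = -4 + \left(6 \cdot 1\right)^{3} = -4 + 6^{3} = -4 + 216 = 212$)
$\frac{\left(\left(\left(-5\right) 20 - 19\right) + 1412\right) - 11}{A} + \frac{3060}{-3748} = \frac{\left(\left(\left(-5\right) 20 - 19\right) + 1412\right) - 11}{212} + \frac{3060}{-3748} = \left(\left(\left(-100 - 19\right) + 1412\right) - 11\right) \frac{1}{212} + 3060 \left(- \frac{1}{3748}\right) = \left(\left(-119 + 1412\right) - 11\right) \frac{1}{212} - \frac{765}{937} = \left(1293 - 11\right) \frac{1}{212} - \frac{765}{937} = 1282 \cdot \frac{1}{212} - \frac{765}{937} = \frac{641}{106} - \frac{765}{937} = \frac{519527}{99322}$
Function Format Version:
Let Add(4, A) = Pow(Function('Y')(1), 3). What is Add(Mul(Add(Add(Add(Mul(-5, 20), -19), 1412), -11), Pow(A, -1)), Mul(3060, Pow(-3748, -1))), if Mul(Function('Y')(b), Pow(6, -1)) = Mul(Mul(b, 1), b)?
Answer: Rational(519527, 99322) ≈ 5.2307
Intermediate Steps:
Function('Y')(b) = Mul(6, Pow(b, 2)) (Function('Y')(b) = Mul(6, Mul(Mul(b, 1), b)) = Mul(6, Mul(b, b)) = Mul(6, Pow(b, 2)))
A = 212 (A = Add(-4, Pow(Mul(6, Pow(1, 2)), 3)) = Add(-4, Pow(Mul(6, 1), 3)) = Add(-4, Pow(6, 3)) = Add(-4, 216) = 212)
Add(Mul(Add(Add(Add(Mul(-5, 20), -19), 1412), -11), Pow(A, -1)), Mul(3060, Pow(-3748, -1))) = Add(Mul(Add(Add(Add(Mul(-5, 20), -19), 1412), -11), Pow(212, -1)), Mul(3060, Pow(-3748, -1))) = Add(Mul(Add(Add(Add(-100, -19), 1412), -11), Rational(1, 212)), Mul(3060, Rational(-1, 3748))) = Add(Mul(Add(Add(-119, 1412), -11), Rational(1, 212)), Rational(-765, 937)) = Add(Mul(Add(1293, -11), Rational(1, 212)), Rational(-765, 937)) = Add(Mul(1282, Rational(1, 212)), Rational(-765, 937)) = Add(Rational(641, 106), Rational(-765, 937)) = Rational(519527, 99322)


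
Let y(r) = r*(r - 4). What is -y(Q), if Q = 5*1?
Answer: -5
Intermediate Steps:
Q = 5
y(r) = r*(-4 + r)
-y(Q) = -5*(-4 + 5) = -5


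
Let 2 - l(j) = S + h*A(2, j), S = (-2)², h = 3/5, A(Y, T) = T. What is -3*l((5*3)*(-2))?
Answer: -48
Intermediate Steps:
h = ⅗ (h = 3*(⅕) = ⅗ ≈ 0.60000)
S = 4
l(j) = -2 - 3*j/5 (l(j) = 2 - (4 + 3*j/5) = 2 + (-4 - 3*j/5) = -2 - 3*j/5)
-3*l((5*3)*(-2)) = -3*(-2 - 3*5*3*(-2)/5) = -3*(-2 - 9*(-2)) = -3*(-2 - ⅗*(-30)) = -3*(-2 + 18) = -3*16 = -48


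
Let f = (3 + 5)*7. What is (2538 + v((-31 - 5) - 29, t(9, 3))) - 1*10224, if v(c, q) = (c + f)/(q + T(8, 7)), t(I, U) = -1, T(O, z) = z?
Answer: -15375/2 ≈ -7687.5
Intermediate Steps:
f = 56 (f = 8*7 = 56)
v(c, q) = (56 + c)/(7 + q) (v(c, q) = (c + 56)/(q + 7) = (56 + c)/(7 + q))
(2538 + v((-31 - 5) - 29, t(9, 3))) - 1*10224 = (2538 + (56 + ((-31 - 5) - 29))/(7 - 1)) - 1*10224 = (2538 + (56 + (-36 - 29))/6) - 10224 = (2538 + (56 - 65)/6) - 10224 = (2538 + (1/6)*(-9)) - 10224 = (2538 - 3/2) - 10224 = 5073/2 - 10224 = -15375/2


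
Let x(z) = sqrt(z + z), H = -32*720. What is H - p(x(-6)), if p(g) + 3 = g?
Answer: -23037 - 2*I*sqrt(3) ≈ -23037.0 - 3.4641*I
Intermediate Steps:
H = -23040
x(z) = sqrt(2)*sqrt(z) (x(z) = sqrt(2*z) = sqrt(2)*sqrt(z))
p(g) = -3 + g
H - p(x(-6)) = -23040 - (-3 + sqrt(2)*sqrt(-6)) = -23040 - (-3 + sqrt(2)*(I*sqrt(6))) = -23040 - (-3 + 2*I*sqrt(3)) = -23040 + (3 - 2*I*sqrt(3)) = -23037 - 2*I*sqrt(3)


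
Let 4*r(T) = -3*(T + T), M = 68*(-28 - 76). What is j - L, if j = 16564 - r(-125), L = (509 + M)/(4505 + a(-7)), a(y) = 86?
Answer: 150382149/9182 ≈ 16378.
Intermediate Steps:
M = -7072 (M = 68*(-104) = -7072)
r(T) = -3*T/2 (r(T) = (-3*(T + T))/4 = (-6*T)/4 = -3*T/2)
L = -6563/4591 (L = (509 - 7072)/(4505 + 86) = -6563/4591 ≈ -1.4295)
j = 32753/2 (j = 16564 - (-3)*(-125)/2 = 16564 - 1*375/2 = 16564 - 375/2 = 32753/2 ≈ 16377.)
j - L = 32753/2 - 1*(-6563/4591) = 32753/2 + 6563/4591 = 150382149/9182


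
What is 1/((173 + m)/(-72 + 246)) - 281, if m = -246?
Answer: -20687/73 ≈ -283.38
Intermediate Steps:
1/((173 + m)/(-72 + 246)) - 281 = 1/((173 - 246)/(-72 + 246)) - 281 = 1/(-73/174) - 281 = -174/73 - 281 = -20687/73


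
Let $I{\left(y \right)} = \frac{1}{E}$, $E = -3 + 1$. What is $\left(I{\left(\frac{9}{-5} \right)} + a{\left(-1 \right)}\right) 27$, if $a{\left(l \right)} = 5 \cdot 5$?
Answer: $\frac{1323}{2} \approx 661.5$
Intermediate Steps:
$E = -2$
$a{\left(l \right)} = 25$
$I{\left(y \right)} = - \frac{1}{2}$ ($I{\left(y \right)} = \frac{1}{-2} = - \frac{1}{2}$)
$\left(I{\left(\frac{9}{-5} \right)} + a{\left(-1 \right)}\right) 27 = \left(- \frac{1}{2} + 25\right) 27 = \frac{49}{2} \cdot 27 = \frac{1323}{2}$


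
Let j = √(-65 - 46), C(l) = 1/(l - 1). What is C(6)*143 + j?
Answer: 143/5 + I*√111 ≈ 28.6 + 10.536*I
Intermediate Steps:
C(l) = 1/(-1 + l)
j = I*√111 (j = √(-111) = I*√111 ≈ 10.536*I)
C(6)*143 + j = 143/(-1 + 6) + I*√111 = 143/5 + I*√111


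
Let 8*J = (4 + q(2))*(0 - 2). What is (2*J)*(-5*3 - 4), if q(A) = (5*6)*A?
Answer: 608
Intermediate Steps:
q(A) = 30*A
J = -16 (J = ((4 + 30*2)*(0 - 2))/8 = ((4 + 60)*(-2))/8 = (64*(-2))/8 = (⅛)*(-128) = -16)
(2*J)*(-5*3 - 4) = (2*(-16))*(-5*3 - 4) = -32*(-15 - 4) = -32*(-19) = 608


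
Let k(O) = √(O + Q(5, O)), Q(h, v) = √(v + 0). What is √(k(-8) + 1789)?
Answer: √(1789 + √2*√(-4 + I*√2)) ≈ 42.302 + 0.0339*I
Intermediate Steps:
Q(h, v) = √v
k(O) = √(O + √O)
√(k(-8) + 1789) = √(√(-8 + √(-8)) + 1789) = √(√(-8 + 2*I*√2) + 1789) = √(1789 + √(-8 + 2*I*√2))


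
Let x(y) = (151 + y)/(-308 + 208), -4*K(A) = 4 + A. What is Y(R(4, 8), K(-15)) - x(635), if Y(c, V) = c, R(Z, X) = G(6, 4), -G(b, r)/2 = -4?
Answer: 793/50 ≈ 15.860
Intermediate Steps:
G(b, r) = 8 (G(b, r) = -2*(-4) = 8)
K(A) = -1 - A/4 (K(A) = -(4 + A)/4 = -1 - A/4)
R(Z, X) = 8
x(y) = -151/100 - y/100 (x(y) = (151 + y)/(-100) = (151 + y)*(-1/100) = -151/100 - y/100)
Y(R(4, 8), K(-15)) - x(635) = 8 - (-151/100 - 1/100*635) = 8 - (-151/100 - 127/20) = 8 - 1*(-393/50) = 8 + 393/50 = 793/50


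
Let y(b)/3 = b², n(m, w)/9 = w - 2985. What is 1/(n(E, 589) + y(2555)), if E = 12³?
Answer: 1/19562511 ≈ 5.1118e-8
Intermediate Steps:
E = 1728
n(m, w) = -26865 + 9*w (n(m, w) = 9*(w - 2985) = 9*(-2985 + w) = -26865 + 9*w)
y(b) = 3*b²
1/(n(E, 589) + y(2555)) = 1/((-26865 + 9*589) + 3*2555²) = 1/((-26865 + 5301) + 3*6528025) = 1/(-21564 + 19584075) = 1/19562511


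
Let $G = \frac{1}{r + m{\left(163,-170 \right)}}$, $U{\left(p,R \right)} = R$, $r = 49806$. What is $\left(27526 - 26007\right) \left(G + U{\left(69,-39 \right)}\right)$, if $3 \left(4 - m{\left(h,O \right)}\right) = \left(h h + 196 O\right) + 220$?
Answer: $- \frac{99347108}{1677} \approx -59241.0$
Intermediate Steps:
$m{\left(h,O \right)} = - \frac{208}{3} - \frac{196 O}{3} - \frac{h^{2}}{3}$ ($m{\left(h,O \right)} = 4 - \frac{\left(h h + 196 O\right) + 220}{3} = 4 - \frac{\left(h^{2} + 196 O\right) + 220}{3} = 4 - \frac{220 + h^{2} + 196 O}{3} = 4 - \left(\frac{220}{3} + \frac{h^{2}}{3} + \frac{196 O}{3}\right) = - \frac{208}{3} - \frac{196 O}{3} - \frac{h^{2}}{3}$)
$G = \frac{1}{51987}$ ($G = \frac{1}{49806 - \left(- \frac{33112}{3} + \frac{26569}{3}\right)} = \frac{1}{49806 - -2181} = \frac{1}{49806 + 2181} = \frac{1}{51987} \approx 1.9236 \cdot 10^{-5}$)
$\left(27526 - 26007\right) \left(G + U{\left(69,-39 \right)}\right) = \left(27526 - 26007\right) \left(\frac{1}{51987} - 39\right) = 1519 \left(- \frac{2027492}{51987}\right) = - \frac{99347108}{1677}$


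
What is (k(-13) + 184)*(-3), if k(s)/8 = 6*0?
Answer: -552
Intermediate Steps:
k(s) = 0 (k(s) = 8*(6*0) = 8*0 = 0)
(k(-13) + 184)*(-3) = (0 + 184)*(-3) = 184*(-3) = -552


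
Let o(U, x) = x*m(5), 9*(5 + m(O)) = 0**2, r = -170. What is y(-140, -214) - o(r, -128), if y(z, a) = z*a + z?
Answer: 29180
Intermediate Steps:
y(z, a) = z + a*z (y(z, a) = a*z + z = z + a*z)
m(O) = -5 (m(O) = -5 + (1/9)*0**2 = -5 + (1/9)*0 = -5 + 0 = -5)
o(U, x) = -5*x (o(U, x) = x*(-5) = -5*x)
y(-140, -214) - o(r, -128) = -140*(1 - 214) - (-5)*(-128) = -140*(-213) - 1*640 = 29820 - 640 = 29180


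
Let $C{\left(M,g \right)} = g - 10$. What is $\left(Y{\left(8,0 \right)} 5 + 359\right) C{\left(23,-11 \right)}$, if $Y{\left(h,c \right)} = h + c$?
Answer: $-8379$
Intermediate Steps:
$Y{\left(h,c \right)} = c + h$
$C{\left(M,g \right)} = -10 + g$ ($C{\left(M,g \right)} = g - 10 = -10 + g$)
$\left(Y{\left(8,0 \right)} 5 + 359\right) C{\left(23,-11 \right)} = \left(\left(0 + 8\right) 5 + 359\right) \left(-10 - 11\right) = \left(8 \cdot 5 + 359\right) \left(-21\right) = \left(40 + 359\right) \left(-21\right) = 399 \left(-21\right) = -8379$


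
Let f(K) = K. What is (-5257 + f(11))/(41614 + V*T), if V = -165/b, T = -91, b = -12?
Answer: -20984/161451 ≈ -0.12997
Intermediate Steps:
V = 55/4 (V = -165/(-12) = -165*(-1/12) = 55/4 ≈ 13.750)
(-5257 + f(11))/(41614 + V*T) = (-5257 + 11)/(41614 + (55/4)*(-91)) = -5246/(41614 - 5005/4) = -5246/161451/4 = -5246*4/161451 = -20984/161451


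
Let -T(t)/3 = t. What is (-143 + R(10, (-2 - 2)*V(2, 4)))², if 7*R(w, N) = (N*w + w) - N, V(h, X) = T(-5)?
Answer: 2343961/49 ≈ 47836.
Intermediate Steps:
T(t) = -3*t
V(h, X) = 15 (V(h, X) = -3*(-5) = 15)
R(w, N) = -N/7 + w/7 + N*w/7 (R(w, N) = ((N*w + w) - N)/7 = ((w + N*w) - N)/7 = (w - N + N*w)/7 = -N/7 + w/7 + N*w/7)
(-143 + R(10, (-2 - 2)*V(2, 4)))² = (-143 + (-(-2 - 2)*15/7 + (⅐)*10 + (⅐)*((-2 - 2)*15)*10))² = (-143 + (-(-4)*15/7 + 10/7 + (⅐)*(-4*15)*10))² = (-143 + (-⅐*(-60) + 10/7 + (⅐)*(-60)*10))² = (-143 + (60/7 + 10/7 - 600/7))² = (-143 - 530/7)² = (-1531/7)² = 2343961/49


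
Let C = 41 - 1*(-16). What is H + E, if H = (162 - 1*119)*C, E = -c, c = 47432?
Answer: -44981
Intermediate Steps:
C = 57 (C = 41 + 16 = 57)
E = -47432 (E = -1*47432 = -47432)
H = 2451 (H = (162 - 1*119)*57 = (162 - 119)*57 = 43*57 = 2451)
H + E = 2451 - 47432 = -44981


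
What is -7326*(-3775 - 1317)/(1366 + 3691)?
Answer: 37303992/5057 ≈ 7376.7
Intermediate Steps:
-7326*(-3775 - 1317)/(1366 + 3691) = -7326/(5057/(-5092)) = -7326/(5057*(-1/5092)) = -7326/(-5057/5092) = -7326*(-5092/5057) = 37303992/5057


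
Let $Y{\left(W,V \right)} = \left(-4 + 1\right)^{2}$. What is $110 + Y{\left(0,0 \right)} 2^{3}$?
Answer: $182$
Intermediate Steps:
$Y{\left(W,V \right)} = 9$ ($Y{\left(W,V \right)} = \left(-3\right)^{2} = 9$)
$110 + Y{\left(0,0 \right)} 2^{3} = 110 + 9 \cdot 2^{3} = 110 + 9 \cdot 8 = 110 + 72 = 182$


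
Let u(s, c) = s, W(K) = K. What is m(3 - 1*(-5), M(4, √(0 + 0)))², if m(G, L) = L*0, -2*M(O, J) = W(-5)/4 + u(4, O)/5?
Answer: 0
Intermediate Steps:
M(O, J) = 9/40 (M(O, J) = -(-5/4 + 4/5)/2 = -(-5*¼ + 4*(⅕))/2 = -(-5/4 + ⅘)/2 = -½*(-9/20) = 9/40)
m(G, L) = 0
m(3 - 1*(-5), M(4, √(0 + 0)))² = 0² = 0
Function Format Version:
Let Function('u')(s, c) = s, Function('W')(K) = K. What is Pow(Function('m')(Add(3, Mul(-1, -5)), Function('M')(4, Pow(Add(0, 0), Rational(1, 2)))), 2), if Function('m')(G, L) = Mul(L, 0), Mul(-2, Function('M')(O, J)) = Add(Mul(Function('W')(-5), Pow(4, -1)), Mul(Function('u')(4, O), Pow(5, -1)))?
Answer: 0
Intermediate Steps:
Function('M')(O, J) = Rational(9, 40) (Function('M')(O, J) = Mul(Rational(-1, 2), Add(Mul(-5, Pow(4, -1)), Mul(4, Pow(5, -1)))) = Mul(Rational(-1, 2), Add(Mul(-5, Rational(1, 4)), Mul(4, Rational(1, 5)))) = Mul(Rational(-1, 2), Add(Rational(-5, 4), Rational(4, 5))) = Mul(Rational(-1, 2), Rational(-9, 20)) = Rational(9, 40))
Function('m')(G, L) = 0
Pow(Function('m')(Add(3, Mul(-1, -5)), Function('M')(4, Pow(Add(0, 0), Rational(1, 2)))), 2) = Pow(0, 2) = 0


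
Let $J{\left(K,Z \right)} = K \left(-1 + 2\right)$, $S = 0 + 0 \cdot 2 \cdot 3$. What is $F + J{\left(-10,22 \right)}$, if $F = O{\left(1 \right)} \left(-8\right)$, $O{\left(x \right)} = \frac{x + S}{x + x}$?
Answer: $-14$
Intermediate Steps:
$S = 0$ ($S = 0 + 0 \cdot 3 = 0 + 0 = 0$)
$J{\left(K,Z \right)} = K$ ($J{\left(K,Z \right)} = K 1 = K$)
$O{\left(x \right)} = \frac{1}{2}$ ($O{\left(x \right)} = \frac{x + 0}{x + x} = \frac{x}{2 x} = x \frac{1}{2 x} = \frac{1}{2}$)
$F = -4$ ($F = \frac{1}{2} \left(-8\right) = -4$)
$F + J{\left(-10,22 \right)} = -4 - 10 = -14$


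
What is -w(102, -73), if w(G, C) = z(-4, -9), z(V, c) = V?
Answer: 4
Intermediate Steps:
w(G, C) = -4
-w(102, -73) = -1*(-4) = 4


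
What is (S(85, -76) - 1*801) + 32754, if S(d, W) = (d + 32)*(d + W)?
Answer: 33006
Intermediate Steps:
S(d, W) = (32 + d)*(W + d)
(S(85, -76) - 1*801) + 32754 = ((85² + 32*(-76) + 32*85 - 76*85) - 1*801) + 32754 = ((7225 - 2432 + 2720 - 6460) - 801) + 32754 = (1053 - 801) + 32754 = 252 + 32754 = 33006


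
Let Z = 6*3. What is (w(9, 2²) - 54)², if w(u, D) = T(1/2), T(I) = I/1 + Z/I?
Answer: 1225/4 ≈ 306.25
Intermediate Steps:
Z = 18
T(I) = I + 18/I (T(I) = I/1 + 18/I = I*1 + 18/I = I + 18/I)
w(u, D) = 73/2 (w(u, D) = 1/2 + 18/(1/2) = ½ + 18/(½) = ½ + 18*2 = ½ + 36 = 73/2)
(w(9, 2²) - 54)² = (73/2 - 54)² = (-35/2)² = 1225/4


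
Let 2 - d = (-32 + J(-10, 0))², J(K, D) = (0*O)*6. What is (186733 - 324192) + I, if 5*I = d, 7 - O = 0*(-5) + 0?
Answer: -688317/5 ≈ -1.3766e+5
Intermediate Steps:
O = 7 (O = 7 - (0*(-5) + 0) = 7 - (0 + 0) = 7 - 1*0 = 7 + 0 = 7)
J(K, D) = 0 (J(K, D) = (0*7)*6 = 0*6 = 0)
d = -1022 (d = 2 - (-32 + 0)² = 2 - 1*(-32)² = 2 - 1*1024 = 2 - 1024 = -1022)
I = -1022/5 (I = (⅕)*(-1022) = -1022/5 ≈ -204.40)
(186733 - 324192) + I = (186733 - 324192) - 1022/5 = -137459 - 1022/5 = -688317/5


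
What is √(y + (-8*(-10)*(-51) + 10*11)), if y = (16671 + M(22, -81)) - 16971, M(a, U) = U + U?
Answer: 4*I*√277 ≈ 66.573*I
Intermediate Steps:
M(a, U) = 2*U
y = -462 (y = (16671 + 2*(-81)) - 16971 = (16671 - 162) - 16971 = 16509 - 16971 = -462)
√(y + (-8*(-10)*(-51) + 10*11)) = √(-462 + (-8*(-10)*(-51) + 10*11)) = √(-462 + (80*(-51) + 110)) = √(-462 + (-4080 + 110)) = √(-462 - 3970) = √(-4432) = 4*I*√277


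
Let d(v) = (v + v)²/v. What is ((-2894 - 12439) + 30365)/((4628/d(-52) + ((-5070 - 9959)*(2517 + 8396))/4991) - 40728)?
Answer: -42871264/209940557 ≈ -0.20421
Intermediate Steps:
d(v) = 4*v (d(v) = (2*v)²/v = (4*v²)/v = 4*v)
((-2894 - 12439) + 30365)/((4628/d(-52) + ((-5070 - 9959)*(2517 + 8396))/4991) - 40728) = ((-2894 - 12439) + 30365)/((4628/((4*(-52))) + ((-5070 - 9959)*(2517 + 8396))/4991) - 40728) = (-15333 + 30365)/((4628/(-208) - 15029*10913*(1/4991)) - 40728) = 15032/((4628*(-1/208) - 164011477*1/4991) - 40728) = 15032/((-89/4 - 23430211/713) - 40728) = 15032/(-93784301/2852 - 40728) = 15032/(-209940557/2852) = 15032*(-2852/209940557) = -42871264/209940557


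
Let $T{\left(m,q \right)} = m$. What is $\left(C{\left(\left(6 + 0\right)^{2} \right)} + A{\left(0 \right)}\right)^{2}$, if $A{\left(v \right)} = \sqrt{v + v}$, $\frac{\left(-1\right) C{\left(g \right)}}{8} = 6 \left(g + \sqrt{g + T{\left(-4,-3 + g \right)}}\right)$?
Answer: $3059712 + 663552 \sqrt{2} \approx 3.9981 \cdot 10^{6}$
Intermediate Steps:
$C{\left(g \right)} = - 48 g - 48 \sqrt{-4 + g}$ ($C{\left(g \right)} = - 8 \cdot 6 \left(g + \sqrt{g - 4}\right) = - 8 \cdot 6 \left(g + \sqrt{-4 + g}\right) = - 8 \left(6 g + 6 \sqrt{-4 + g}\right) = - 48 g - 48 \sqrt{-4 + g}$)
$A{\left(v \right)} = \sqrt{2} \sqrt{v}$ ($A{\left(v \right)} = \sqrt{2 v} = \sqrt{2} \sqrt{v}$)
$\left(C{\left(\left(6 + 0\right)^{2} \right)} + A{\left(0 \right)}\right)^{2} = \left(\left(- 48 \left(6 + 0\right)^{2} - 48 \sqrt{-4 + \left(6 + 0\right)^{2}}\right) + \sqrt{2} \sqrt{0}\right)^{2} = \left(\left(- 48 \cdot 6^{2} - 48 \sqrt{-4 + 6^{2}}\right) + \sqrt{2} \cdot 0\right)^{2} = \left(\left(\left(-48\right) 36 - 48 \sqrt{-4 + 36}\right) + 0\right)^{2} = \left(\left(-1728 - 48 \sqrt{32}\right) + 0\right)^{2} = \left(\left(-1728 - 48 \cdot 4 \sqrt{2}\right) + 0\right)^{2} = \left(\left(-1728 - 192 \sqrt{2}\right) + 0\right)^{2} = \left(-1728 - 192 \sqrt{2}\right)^{2}$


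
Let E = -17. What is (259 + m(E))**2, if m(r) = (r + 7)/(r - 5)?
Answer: 8145316/121 ≈ 67317.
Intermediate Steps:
m(r) = (7 + r)/(-5 + r)
(259 + m(E))**2 = (259 + (7 - 17)/(-5 - 17))**2 = (259 - 10/(-22))**2 = (259 - 1/22*(-10))**2 = (259 + 5/11)**2 = (2854/11)**2 = 8145316/121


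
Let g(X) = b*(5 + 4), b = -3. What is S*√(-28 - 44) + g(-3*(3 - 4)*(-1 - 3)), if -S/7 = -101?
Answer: -27 + 4242*I*√2 ≈ -27.0 + 5999.1*I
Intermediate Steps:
S = 707 (S = -7*(-101) = 707)
g(X) = -27 (g(X) = -3*(5 + 4) = -3*9 = -27)
S*√(-28 - 44) + g(-3*(3 - 4)*(-1 - 3)) = 707*√(-28 - 44) - 27 = 707*√(-72) - 27 = 707*(6*I*√2) - 27 = 4242*I*√2 - 27 = -27 + 4242*I*√2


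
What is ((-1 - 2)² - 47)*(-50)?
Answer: 1900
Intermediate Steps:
((-1 - 2)² - 47)*(-50) = ((-3)² - 47)*(-50) = (9 - 47)*(-50) = -38*(-50) = 1900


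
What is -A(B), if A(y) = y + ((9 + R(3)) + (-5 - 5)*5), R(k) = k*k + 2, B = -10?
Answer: 40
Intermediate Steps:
R(k) = 2 + k² (R(k) = k² + 2 = 2 + k²)
A(y) = -30 + y (A(y) = y + ((9 + (2 + 3²)) + (-5 - 5)*5) = y + ((9 + (2 + 9)) - 10*5) = y + ((9 + 11) - 50) = y + (20 - 50) = y - 30 = -30 + y)
-A(B) = -(-30 - 10) = -1*(-40) = 40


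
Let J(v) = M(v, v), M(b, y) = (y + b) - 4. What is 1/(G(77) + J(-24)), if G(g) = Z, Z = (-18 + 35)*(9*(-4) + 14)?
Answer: -1/426 ≈ -0.0023474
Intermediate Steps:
M(b, y) = -4 + b + y (M(b, y) = (b + y) - 4 = -4 + b + y)
J(v) = -4 + 2*v (J(v) = -4 + v + v = -4 + 2*v)
Z = -374 (Z = 17*(-36 + 14) = 17*(-22) = -374)
G(g) = -374
1/(G(77) + J(-24)) = 1/(-374 + (-4 + 2*(-24))) = 1/(-374 + (-4 - 48)) = 1/(-374 - 52) = 1/(-426) = -1/426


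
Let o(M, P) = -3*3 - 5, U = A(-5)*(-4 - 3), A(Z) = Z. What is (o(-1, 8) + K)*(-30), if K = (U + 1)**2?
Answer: -38460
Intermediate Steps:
U = 35 (U = -5*(-4 - 3) = -5*(-7) = 35)
o(M, P) = -14 (o(M, P) = -9 - 5 = -14)
K = 1296 (K = (35 + 1)**2 = 36**2 = 1296)
(o(-1, 8) + K)*(-30) = (-14 + 1296)*(-30) = 1282*(-30) = -38460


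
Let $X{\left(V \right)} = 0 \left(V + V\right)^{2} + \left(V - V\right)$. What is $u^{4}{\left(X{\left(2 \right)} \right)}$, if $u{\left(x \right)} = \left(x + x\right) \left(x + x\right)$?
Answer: $0$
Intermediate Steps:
$X{\left(V \right)} = 0$ ($X{\left(V \right)} = 0 \left(2 V\right)^{2} + 0 = 0 \cdot 4 V^{2} + 0 = 0 + 0 = 0$)
$u{\left(x \right)} = 4 x^{2}$ ($u{\left(x \right)} = 2 x 2 x = 4 x^{2}$)
$u^{4}{\left(X{\left(2 \right)} \right)} = \left(4 \cdot 0^{2}\right)^{4} = \left(4 \cdot 0\right)^{4} = 0^{4} = 0$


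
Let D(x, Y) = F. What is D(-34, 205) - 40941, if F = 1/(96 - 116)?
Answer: -818821/20 ≈ -40941.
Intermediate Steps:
F = -1/20 (F = 1/(-20) = -1/20 ≈ -0.050000)
D(x, Y) = -1/20
D(-34, 205) - 40941 = -1/20 - 40941 = -818821/20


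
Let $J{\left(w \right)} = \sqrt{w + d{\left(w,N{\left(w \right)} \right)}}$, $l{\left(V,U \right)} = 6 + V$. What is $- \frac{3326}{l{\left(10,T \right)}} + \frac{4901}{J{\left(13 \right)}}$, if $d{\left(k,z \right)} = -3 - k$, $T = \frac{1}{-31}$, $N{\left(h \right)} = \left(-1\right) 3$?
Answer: $- \frac{1663}{8} - \frac{4901 i \sqrt{3}}{3} \approx -207.88 - 2829.6 i$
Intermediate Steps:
$N{\left(h \right)} = -3$
$T = - \frac{1}{31} \approx -0.032258$
$J{\left(w \right)} = i \sqrt{3}$ ($J{\left(w \right)} = \sqrt{w - \left(3 + w\right)} = \sqrt{-3} = i \sqrt{3}$)
$- \frac{3326}{l{\left(10,T \right)}} + \frac{4901}{J{\left(13 \right)}} = - \frac{3326}{6 + 10} + \frac{4901}{i \sqrt{3}} = - \frac{3326}{16} + 4901 \left(- \frac{i \sqrt{3}}{3}\right) = \left(-3326\right) \frac{1}{16} - \frac{4901 i \sqrt{3}}{3} = - \frac{1663}{8} - \frac{4901 i \sqrt{3}}{3}$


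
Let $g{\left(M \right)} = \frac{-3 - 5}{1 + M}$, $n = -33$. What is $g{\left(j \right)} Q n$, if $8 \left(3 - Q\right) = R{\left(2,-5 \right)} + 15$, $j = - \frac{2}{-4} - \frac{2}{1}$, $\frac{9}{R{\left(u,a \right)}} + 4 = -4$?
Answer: $- \frac{2673}{4} \approx -668.25$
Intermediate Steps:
$R{\left(u,a \right)} = - \frac{9}{8}$ ($R{\left(u,a \right)} = \frac{9}{-4 - 4} = \frac{9}{-8} = 9 \left(- \frac{1}{8}\right) = - \frac{9}{8}$)
$j = - \frac{3}{2}$ ($j = \left(-2\right) \left(- \frac{1}{4}\right) - 2 = \frac{1}{2} - 2 = - \frac{3}{2} \approx -1.5$)
$g{\left(M \right)} = - \frac{8}{1 + M}$
$Q = \frac{81}{64}$ ($Q = 3 - \frac{- \frac{9}{8} + 15}{8} = 3 - \frac{111}{64} = \frac{81}{64} \approx 1.2656$)
$g{\left(j \right)} Q n = - \frac{8}{1 - \frac{3}{2}} \cdot \frac{81}{64} \left(-33\right) = - \frac{8}{- \frac{1}{2}} \cdot \frac{81}{64} \left(-33\right) = \left(-8\right) \left(-2\right) \frac{81}{64} \left(-33\right) = 16 \cdot \frac{81}{64} \left(-33\right) = \frac{81}{4} \left(-33\right) = - \frac{2673}{4}$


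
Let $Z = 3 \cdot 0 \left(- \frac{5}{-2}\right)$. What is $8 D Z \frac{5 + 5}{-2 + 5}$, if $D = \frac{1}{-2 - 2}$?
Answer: $0$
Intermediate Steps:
$D = - \frac{1}{4}$ ($D = \frac{1}{-4} = - \frac{1}{4} \approx -0.25$)
$Z = 0$ ($Z = 0 \left(\left(-5\right) \left(- \frac{1}{2}\right)\right) = 0 \cdot \frac{5}{2} = 0$)
$8 D Z \frac{5 + 5}{-2 + 5} = 8 \left(\left(- \frac{1}{4}\right) 0\right) \frac{5 + 5}{-2 + 5} = 8 \cdot 0 \cdot \frac{10}{3} = 0 \cdot 10 \cdot \frac{1}{3} = 0 \cdot \frac{10}{3} = 0$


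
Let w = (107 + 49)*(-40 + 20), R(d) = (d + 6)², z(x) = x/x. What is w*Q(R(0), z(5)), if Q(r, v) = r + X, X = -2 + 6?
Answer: -124800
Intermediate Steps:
z(x) = 1
X = 4
R(d) = (6 + d)²
w = -3120 (w = 156*(-20) = -3120)
Q(r, v) = 4 + r (Q(r, v) = r + 4 = 4 + r)
w*Q(R(0), z(5)) = -3120*(4 + (6 + 0)²) = -3120*(4 + 6²) = -3120*(4 + 36) = -3120*40 = -124800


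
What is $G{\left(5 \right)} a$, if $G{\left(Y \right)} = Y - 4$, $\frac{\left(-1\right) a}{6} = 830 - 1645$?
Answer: $4890$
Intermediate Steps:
$a = 4890$ ($a = - 6 \left(830 - 1645\right) = \left(-6\right) \left(-815\right) = 4890$)
$G{\left(Y \right)} = -4 + Y$
$G{\left(5 \right)} a = \left(-4 + 5\right) 4890 = 1 \cdot 4890 = 4890$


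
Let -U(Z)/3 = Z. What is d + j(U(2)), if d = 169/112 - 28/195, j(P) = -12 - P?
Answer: -101221/21840 ≈ -4.6347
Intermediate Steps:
U(Z) = -3*Z
d = 29819/21840 (d = 169*(1/112) - 28*1/195 = 169/112 - 28/195 = 29819/21840 ≈ 1.3653)
d + j(U(2)) = 29819/21840 + (-12 - (-3)*2) = 29819/21840 + (-12 - 1*(-6)) = 29819/21840 + (-12 + 6) = 29819/21840 - 6 = -101221/21840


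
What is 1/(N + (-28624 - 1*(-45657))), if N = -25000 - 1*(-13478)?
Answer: 1/5511 ≈ 0.00018146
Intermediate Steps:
N = -11522 (N = -25000 + 13478 = -11522)
1/(N + (-28624 - 1*(-45657))) = 1/(-11522 + (-28624 - 1*(-45657))) = 1/(-11522 + (-28624 + 45657)) = 1/(-11522 + 17033) = 1/5511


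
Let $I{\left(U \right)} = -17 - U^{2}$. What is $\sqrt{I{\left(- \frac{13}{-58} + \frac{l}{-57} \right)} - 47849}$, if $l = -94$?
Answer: $\frac{5 i \sqrt{20927852401}}{3306} \approx 218.79 i$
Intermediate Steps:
$\sqrt{I{\left(- \frac{13}{-58} + \frac{l}{-57} \right)} - 47849} = \sqrt{\left(-17 - \left(- \frac{13}{-58} - \frac{94}{-57}\right)^{2}\right) - 47849} = \sqrt{\left(-17 - \left(\left(-13\right) \left(- \frac{1}{58}\right) - - \frac{94}{57}\right)^{2}\right) - 47849} = \sqrt{\left(-17 - \left(\frac{13}{58} + \frac{94}{57}\right)^{2}\right) - 47849} = \sqrt{\left(-17 - \left(\frac{6193}{3306}\right)^{2}\right) - 47849} = \sqrt{\left(-17 - \frac{38353249}{10929636}\right) - 47849} = \sqrt{- \frac{224157061}{10929636} - 47849} = \sqrt{- \frac{523196310025}{10929636}} = \frac{5 i \sqrt{20927852401}}{3306}$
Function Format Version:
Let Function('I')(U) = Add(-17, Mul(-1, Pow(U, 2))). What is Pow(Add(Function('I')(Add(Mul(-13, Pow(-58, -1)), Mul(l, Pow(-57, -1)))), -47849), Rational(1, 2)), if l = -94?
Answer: Mul(Rational(5, 3306), I, Pow(20927852401, Rational(1, 2))) ≈ Mul(218.79, I)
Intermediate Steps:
Pow(Add(Function('I')(Add(Mul(-13, Pow(-58, -1)), Mul(l, Pow(-57, -1)))), -47849), Rational(1, 2)) = Pow(Add(Add(-17, Mul(-1, Pow(Add(Mul(-13, Pow(-58, -1)), Mul(-94, Pow(-57, -1))), 2))), -47849), Rational(1, 2)) = Pow(Add(Add(-17, Mul(-1, Pow(Add(Mul(-13, Rational(-1, 58)), Mul(-94, Rational(-1, 57))), 2))), -47849), Rational(1, 2)) = Pow(Add(Add(-17, Mul(-1, Pow(Add(Rational(13, 58), Rational(94, 57)), 2))), -47849), Rational(1, 2)) = Pow(Add(Add(-17, Mul(-1, Pow(Rational(6193, 3306), 2))), -47849), Rational(1, 2)) = Pow(Add(Add(-17, Mul(-1, Rational(38353249, 10929636))), -47849), Rational(1, 2)) = Pow(Add(Add(-17, Rational(-38353249, 10929636)), -47849), Rational(1, 2)) = Pow(Add(Rational(-224157061, 10929636), -47849), Rational(1, 2)) = Pow(Rational(-523196310025, 10929636), Rational(1, 2)) = Mul(Rational(5, 3306), I, Pow(20927852401, Rational(1, 2)))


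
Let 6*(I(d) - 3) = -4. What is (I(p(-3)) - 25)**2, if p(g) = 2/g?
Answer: 4624/9 ≈ 513.78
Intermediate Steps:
I(d) = 7/3 (I(d) = 3 + (1/6)*(-4) = 3 - 2/3 = 7/3)
(I(p(-3)) - 25)**2 = (7/3 - 25)**2 = (-68/3)**2 = 4624/9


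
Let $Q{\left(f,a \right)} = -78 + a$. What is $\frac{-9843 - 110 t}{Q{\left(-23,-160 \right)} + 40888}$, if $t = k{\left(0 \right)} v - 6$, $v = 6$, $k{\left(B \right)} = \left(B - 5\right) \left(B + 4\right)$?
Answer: $\frac{1339}{13550} \approx 0.098819$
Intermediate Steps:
$k{\left(B \right)} = \left(-5 + B\right) \left(4 + B\right)$
$t = -126$ ($t = \left(-20 + 0^{2} - 0\right) 6 - 6 = \left(-20 + 0 + 0\right) 6 - 6 = \left(-20\right) 6 - 6 = -120 - 6 = -126$)
$\frac{-9843 - 110 t}{Q{\left(-23,-160 \right)} + 40888} = \frac{-9843 - -13860}{\left(-78 - 160\right) + 40888} = \frac{-9843 + 13860}{-238 + 40888} = \frac{4017}{40650} = 4017 \cdot \frac{1}{40650} = \frac{1339}{13550}$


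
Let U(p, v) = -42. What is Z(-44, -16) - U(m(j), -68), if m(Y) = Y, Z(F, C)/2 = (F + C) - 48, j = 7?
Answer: -174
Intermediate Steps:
Z(F, C) = -96 + 2*C + 2*F (Z(F, C) = 2*((F + C) - 48) = 2*((C + F) - 48) = 2*(-48 + C + F) = -96 + 2*C + 2*F)
Z(-44, -16) - U(m(j), -68) = (-96 + 2*(-16) + 2*(-44)) - 1*(-42) = (-96 - 32 - 88) + 42 = -216 + 42 = -174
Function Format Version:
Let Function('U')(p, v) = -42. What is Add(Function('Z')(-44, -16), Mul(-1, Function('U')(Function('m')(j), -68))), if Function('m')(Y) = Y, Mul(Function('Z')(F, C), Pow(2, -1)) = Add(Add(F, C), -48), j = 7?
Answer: -174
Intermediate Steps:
Function('Z')(F, C) = Add(-96, Mul(2, C), Mul(2, F)) (Function('Z')(F, C) = Mul(2, Add(Add(F, C), -48)) = Mul(2, Add(Add(C, F), -48)) = Mul(2, Add(-48, C, F)) = Add(-96, Mul(2, C), Mul(2, F)))
Add(Function('Z')(-44, -16), Mul(-1, Function('U')(Function('m')(j), -68))) = Add(Add(-96, Mul(2, -16), Mul(2, -44)), Mul(-1, -42)) = Add(Add(-96, -32, -88), 42) = Add(-216, 42) = -174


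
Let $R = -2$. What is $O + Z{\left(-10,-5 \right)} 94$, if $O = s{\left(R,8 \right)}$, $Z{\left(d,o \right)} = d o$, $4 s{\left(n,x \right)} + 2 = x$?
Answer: $\frac{9403}{2} \approx 4701.5$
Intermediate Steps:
$s{\left(n,x \right)} = - \frac{1}{2} + \frac{x}{4}$
$O = \frac{3}{2}$ ($O = - \frac{1}{2} + \frac{1}{4} \cdot 8 = - \frac{1}{2} + 2 = \frac{3}{2} \approx 1.5$)
$O + Z{\left(-10,-5 \right)} 94 = \frac{3}{2} + \left(-10\right) \left(-5\right) 94 = \frac{3}{2} + 50 \cdot 94 = \frac{3}{2} + 4700 = \frac{9403}{2}$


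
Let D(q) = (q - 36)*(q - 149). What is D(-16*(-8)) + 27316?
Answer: 25384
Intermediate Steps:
D(q) = (-149 + q)*(-36 + q) (D(q) = (-36 + q)*(-149 + q) = (-149 + q)*(-36 + q))
D(-16*(-8)) + 27316 = (5364 + (-16*(-8))**2 - (-2960)*(-8)) + 27316 = (5364 + 128**2 - 185*128) + 27316 = (5364 + 16384 - 23680) + 27316 = -1932 + 27316 = 25384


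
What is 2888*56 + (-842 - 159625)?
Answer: 1261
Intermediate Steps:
2888*56 + (-842 - 159625) = 161728 - 160467 = 1261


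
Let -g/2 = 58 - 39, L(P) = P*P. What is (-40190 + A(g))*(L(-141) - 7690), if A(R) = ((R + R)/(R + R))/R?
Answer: -18618351211/38 ≈ -4.8996e+8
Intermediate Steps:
L(P) = P²
g = -38 (g = -2*(58 - 39) = -2*19 = -38)
A(R) = 1/R (A(R) = ((2*R)/((2*R)))/R = ((2*R)*(1/(2*R)))/R = 1/R)
(-40190 + A(g))*(L(-141) - 7690) = (-40190 + 1/(-38))*((-141)² - 7690) = (-40190 - 1/38)*(19881 - 7690) = -1527221/38*12191 = -18618351211/38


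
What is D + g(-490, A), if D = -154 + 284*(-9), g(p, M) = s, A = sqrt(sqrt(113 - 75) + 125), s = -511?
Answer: -3221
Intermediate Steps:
A = sqrt(125 + sqrt(38)) (A = sqrt(sqrt(38) + 125) = sqrt(125 + sqrt(38)) ≈ 11.453)
g(p, M) = -511
D = -2710 (D = -154 - 2556 = -2710)
D + g(-490, A) = -2710 - 511 = -3221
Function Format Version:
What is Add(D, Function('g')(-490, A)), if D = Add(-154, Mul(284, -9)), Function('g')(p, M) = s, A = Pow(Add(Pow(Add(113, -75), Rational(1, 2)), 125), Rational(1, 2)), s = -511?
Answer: -3221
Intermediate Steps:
A = Pow(Add(125, Pow(38, Rational(1, 2))), Rational(1, 2)) (A = Pow(Add(Pow(38, Rational(1, 2)), 125), Rational(1, 2)) = Pow(Add(125, Pow(38, Rational(1, 2))), Rational(1, 2)) ≈ 11.453)
Function('g')(p, M) = -511
D = -2710 (D = Add(-154, -2556) = -2710)
Add(D, Function('g')(-490, A)) = Add(-2710, -511) = -3221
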